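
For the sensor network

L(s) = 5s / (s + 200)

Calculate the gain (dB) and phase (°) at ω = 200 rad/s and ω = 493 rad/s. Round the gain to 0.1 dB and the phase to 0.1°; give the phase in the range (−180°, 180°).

At s = jω = j200:
zero at origin: s = j200 → |·| = 200, ∠ = 90.00°
pole (s+200): 200 + j200 → |·| = √(200²+200²) = √80000 ≈ 282.84, ∠ = arctan(200/200) ≈ 45.00°
|L| = 5 · 200 / 282.84 ≈ 3.5356
Gain = 20 log₁₀(3.5356) ≈ 10.97 dB
∠L = 90.00° − 45.00° = 45.00°

At s = jω = j493:
zero at origin: s = j493 → |·| = 493, ∠ = 90.00°
pole (s+200): 200 + j493 → |·| = √(200²+493²) = √283049 ≈ 532.02, ∠ = arctan(493/200) ≈ 67.92°
|L| = 5 · 493 / 532.02 ≈ 4.6333
Gain = 20 log₁₀(4.6333) ≈ 13.32 dB
∠L = 90.00° − 67.92° = 22.08°

ω = 200: 11.0 dB, 45.0°; ω = 493: 13.3 dB, 22.1°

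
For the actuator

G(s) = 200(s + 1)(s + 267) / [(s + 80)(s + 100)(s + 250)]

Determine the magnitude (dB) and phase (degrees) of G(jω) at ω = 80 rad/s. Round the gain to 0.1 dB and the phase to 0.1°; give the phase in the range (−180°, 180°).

At s = jω = j80:
zero (s+1): 1 + j80 → |·| = √(1²+80²) = √6401 ≈ 80.006, ∠ = arctan(80/1) ≈ 89.28°
zero (s+267): 267 + j80 → |·| = √(267²+80²) = √77689 ≈ 278.73, ∠ = arctan(80/267) ≈ 16.68°
pole (s+80): 80 + j80 → |·| = √(80²+80²) = √12800 ≈ 113.14, ∠ = arctan(80/80) ≈ 45.00°
pole (s+100): 100 + j80 → |·| = √(100²+80²) = √16400 ≈ 128.06, ∠ = arctan(80/100) ≈ 38.66°
pole (s+250): 250 + j80 → |·| = √(250²+80²) = √68900 ≈ 262.49, ∠ = arctan(80/250) ≈ 17.74°
|G| = 200 · 22300 / 3.8031e+06 ≈ 1.1727
Gain = 20 log₁₀(1.1727) ≈ 1.38 dB
∠G = 105.96° − 101.40° = 4.56°

1.4 dB, 4.6°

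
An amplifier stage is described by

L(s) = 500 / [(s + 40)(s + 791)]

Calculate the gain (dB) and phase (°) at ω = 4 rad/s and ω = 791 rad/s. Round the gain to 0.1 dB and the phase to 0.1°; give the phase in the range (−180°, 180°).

ω = 4: -36.1 dB, -6.0°; ω = 791: -65.0 dB, -132.1°

At s = jω = j4:
pole (s+40): 40 + j4 → |·| = √(40²+4²) = √1616 ≈ 40.2, ∠ = arctan(4/40) ≈ 5.71°
pole (s+791): 791 + j4 → |·| = √(791²+4²) = √625697 ≈ 791.01, ∠ = arctan(4/791) ≈ 0.29°
|L| = 500 / 31799 ≈ 0.015724
Gain = 20 log₁₀(0.015724) ≈ -36.07 dB
∠L = 0.00° − 6.00° = -6.00°

At s = jω = j791:
pole (s+40): 40 + j791 → |·| = √(40²+791²) = √627281 ≈ 792.01, ∠ = arctan(791/40) ≈ 87.11°
pole (s+791): 791 + j791 → |·| = √(791²+791²) = √1251362 ≈ 1118.6, ∠ = arctan(791/791) ≈ 45.00°
|L| = 500 / 8.8594e+05 ≈ 0.00056437
Gain = 20 log₁₀(0.00056437) ≈ -64.97 dB
∠L = 0.00° − 132.11° = -132.11°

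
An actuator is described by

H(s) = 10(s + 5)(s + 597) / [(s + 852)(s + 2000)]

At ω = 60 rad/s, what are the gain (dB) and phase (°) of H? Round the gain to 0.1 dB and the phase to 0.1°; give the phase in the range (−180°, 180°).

-13.5 dB, 85.2°

At s = jω = j60:
zero (s+5): 5 + j60 → |·| = √(5²+60²) = √3625 ≈ 60.208, ∠ = arctan(60/5) ≈ 85.24°
zero (s+597): 597 + j60 → |·| = √(597²+60²) = √360009 ≈ 600.01, ∠ = arctan(60/597) ≈ 5.74°
pole (s+852): 852 + j60 → |·| = √(852²+60²) = √729504 ≈ 854.11, ∠ = arctan(60/852) ≈ 4.03°
pole (s+2000): 2000 + j60 → |·| = √(2000²+60²) = √4003600 ≈ 2000.9, ∠ = arctan(60/2000) ≈ 1.72°
|H| = 10 · 36125 / 1.709e+06 ≈ 0.21138
Gain = 20 log₁₀(0.21138) ≈ -13.50 dB
∠H = 90.98° − 5.75° = 85.23°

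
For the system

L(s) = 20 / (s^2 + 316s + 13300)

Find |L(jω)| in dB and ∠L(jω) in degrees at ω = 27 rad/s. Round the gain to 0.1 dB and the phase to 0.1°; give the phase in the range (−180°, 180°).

Substitute s = j27:
Numerator: 20 = 20 + j0
Denominator: (j27)^2 + 316(j27) + 13300 = 12571 + j8532
|N| = √(20² + 0²) ≈ 20, ∠N ≈ 0.00°
|D| = √(12571² + 8532²) ≈ 15193, ∠D ≈ 34.16°
|L| = 20 / 15193 ≈ 0.0013164
Gain = 20 log₁₀(0.0013164) ≈ -57.61 dB
∠L = 0.00° − 34.16° = -34.16°

-57.6 dB, -34.2°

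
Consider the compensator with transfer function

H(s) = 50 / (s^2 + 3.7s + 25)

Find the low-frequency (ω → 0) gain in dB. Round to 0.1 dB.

H(0) = 50 / 25 = 2
20 log₁₀(2) ≈ 6.02 dB

6.0 dB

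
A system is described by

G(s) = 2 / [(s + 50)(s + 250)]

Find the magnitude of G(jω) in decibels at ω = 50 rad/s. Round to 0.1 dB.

-79.1 dB

At s = jω = j50:
pole (s+50): 50 + j50 → |·| = √(50²+50²) = √5000 ≈ 70.711, ∠ = arctan(50/50) ≈ 45.00°
pole (s+250): 250 + j50 → |·| = √(250²+50²) = √65000 ≈ 254.95, ∠ = arctan(50/250) ≈ 11.31°
|G| = 2 / 18028 ≈ 0.00011094
Gain = 20 log₁₀(0.00011094) ≈ -79.10 dB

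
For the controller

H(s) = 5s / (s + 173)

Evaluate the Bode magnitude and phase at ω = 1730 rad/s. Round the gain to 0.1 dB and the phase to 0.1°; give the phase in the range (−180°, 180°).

13.9 dB, 5.7°

At s = jω = j1730:
zero at origin: s = j1730 → |·| = 1730, ∠ = 90.00°
pole (s+173): 173 + j1730 → |·| = √(173²+1730²) = √3022829 ≈ 1738.6, ∠ = arctan(1730/173) ≈ 84.29°
|H| = 5 · 1730 / 1738.6 ≈ 4.9753
Gain = 20 log₁₀(4.9753) ≈ 13.94 dB
∠H = 90.00° − 84.29° = 5.71°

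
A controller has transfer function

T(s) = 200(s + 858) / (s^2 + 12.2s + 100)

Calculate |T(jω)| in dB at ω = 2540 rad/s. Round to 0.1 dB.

-21.6 dB

At s = jω = j2540:
zero (s+858): 858 + j2540 → |·| = √(858²+2540²) = √7187764 ≈ 2681, ∠ = arctan(2540/858) ≈ 71.34°
quadratic: (j2540)² + 12.2·j2540 + 100 = -6451500 + j30988 → |·| ≈ 6.4516e+06, ∠ ≈ 179.72°
|T| = 200 · 2681 / 6.4516e+06 ≈ 0.083111
Gain = 20 log₁₀(0.083111) ≈ -21.61 dB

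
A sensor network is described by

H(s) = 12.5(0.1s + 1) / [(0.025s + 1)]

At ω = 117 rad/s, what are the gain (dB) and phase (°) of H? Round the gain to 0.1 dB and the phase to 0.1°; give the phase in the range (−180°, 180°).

At ω = 117 rad/s:
zero (1 + j117·0.1) = 1 + j11.7 → |·| ≈ 11.743, ∠ ≈ 85.11°
pole (1 + j117·0.025) = 1 + j2.925 → |·| ≈ 3.0912, ∠ ≈ 71.13°
|H| = 12.5 · 11.743 / (3.0912) ≈ 47.486
Gain = 20 log₁₀(47.486) ≈ 33.53 dB
∠H = (85.11°) − (71.13°) = 13.98°

33.5 dB, 14.0°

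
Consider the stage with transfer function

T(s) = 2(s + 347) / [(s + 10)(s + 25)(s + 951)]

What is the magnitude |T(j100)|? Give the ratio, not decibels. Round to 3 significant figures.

7.29e-05

At s = jω = j100:
zero (s+347): 347 + j100 → |·| = √(347²+100²) = √130409 ≈ 361.12, ∠ = arctan(100/347) ≈ 16.08°
pole (s+10): 10 + j100 → |·| = √(10²+100²) = √10100 ≈ 100.5, ∠ = arctan(100/10) ≈ 84.29°
pole (s+25): 25 + j100 → |·| = √(25²+100²) = √10625 ≈ 103.08, ∠ = arctan(100/25) ≈ 75.96°
pole (s+951): 951 + j100 → |·| = √(951²+100²) = √914401 ≈ 956.24, ∠ = arctan(100/951) ≈ 6.00°
|T| = 2 · 361.12 / 9.9062e+06 ≈ 7.2908e-05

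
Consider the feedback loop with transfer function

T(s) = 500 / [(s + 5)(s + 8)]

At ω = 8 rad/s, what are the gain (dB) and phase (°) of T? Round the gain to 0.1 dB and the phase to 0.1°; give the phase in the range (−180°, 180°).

At s = jω = j8:
pole (s+5): 5 + j8 → |·| = √(5²+8²) = √89 ≈ 9.434, ∠ = arctan(8/5) ≈ 57.99°
pole (s+8): 8 + j8 → |·| = √(8²+8²) = √128 ≈ 11.314, ∠ = arctan(8/8) ≈ 45.00°
|T| = 500 / 106.74 ≈ 4.6843
Gain = 20 log₁₀(4.6843) ≈ 13.41 dB
∠T = 0.00° − 102.99° = -102.99°

13.4 dB, -103.0°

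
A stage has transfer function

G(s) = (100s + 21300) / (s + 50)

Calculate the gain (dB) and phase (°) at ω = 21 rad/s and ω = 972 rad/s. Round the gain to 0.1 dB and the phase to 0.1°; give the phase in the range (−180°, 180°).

ω = 21: 51.9 dB, -17.2°; ω = 972: 40.2 dB, -9.4°

Substitute s = j21:
Numerator: 100(j21) + 21300 = 21300 + j2100
Denominator: (j21) + 50 = 50 + j21
|N| = √(21300² + 2100²) ≈ 21403, ∠N ≈ 5.63°
|D| = √(50² + 21²) ≈ 54.231, ∠D ≈ 22.78°
|G| = 21403 / 54.231 ≈ 394.66
Gain = 20 log₁₀(394.66) ≈ 51.92 dB
∠G = 5.63° − 22.78° = -17.15°

Substitute s = j972:
Numerator: 100(j972) + 21300 = 21300 + j97200
Denominator: (j972) + 50 = 50 + j972
|N| = √(21300² + 97200²) ≈ 99506, ∠N ≈ 77.64°
|D| = √(50² + 972²) ≈ 973.29, ∠D ≈ 87.06°
|G| = 99506 / 973.29 ≈ 102.24
Gain = 20 log₁₀(102.24) ≈ 40.19 dB
∠G = 77.64° − 87.06° = -9.42°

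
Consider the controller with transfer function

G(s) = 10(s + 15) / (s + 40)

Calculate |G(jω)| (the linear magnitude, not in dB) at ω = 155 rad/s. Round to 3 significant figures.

9.73

At s = jω = j155:
zero (s+15): 15 + j155 → |·| = √(15²+155²) = √24250 ≈ 155.72, ∠ = arctan(155/15) ≈ 84.47°
pole (s+40): 40 + j155 → |·| = √(40²+155²) = √25625 ≈ 160.08, ∠ = arctan(155/40) ≈ 75.53°
|G| = 10 · 155.72 / 160.08 ≈ 9.7276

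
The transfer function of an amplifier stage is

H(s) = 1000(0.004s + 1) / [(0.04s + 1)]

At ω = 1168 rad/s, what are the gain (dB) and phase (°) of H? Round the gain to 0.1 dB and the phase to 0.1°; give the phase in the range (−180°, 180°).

40.2 dB, -10.9°

At ω = 1168 rad/s:
zero (1 + j1168·0.004) = 1 + j4.672 → |·| ≈ 4.7778, ∠ ≈ 77.92°
pole (1 + j1168·0.04) = 1 + j46.72 → |·| ≈ 46.731, ∠ ≈ 88.77°
|H| = 1000 · 4.7778 / (46.731) ≈ 102.24
Gain = 20 log₁₀(102.24) ≈ 40.19 dB
∠H = (77.92°) − (88.77°) = -10.85°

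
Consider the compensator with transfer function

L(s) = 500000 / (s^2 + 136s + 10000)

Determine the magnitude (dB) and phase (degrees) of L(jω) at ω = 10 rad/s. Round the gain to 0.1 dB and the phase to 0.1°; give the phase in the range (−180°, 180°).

34.0 dB, -7.8°

At s = jω = j10:
quadratic: (j10)² + 136·j10 + 10000 = 9900 + j1360 → |·| ≈ 9993, ∠ ≈ 7.82°
|L| = 500000 / 9993 ≈ 50.035
Gain = 20 log₁₀(50.035) ≈ 33.99 dB
∠L = 0.00° − 7.82° = -7.82°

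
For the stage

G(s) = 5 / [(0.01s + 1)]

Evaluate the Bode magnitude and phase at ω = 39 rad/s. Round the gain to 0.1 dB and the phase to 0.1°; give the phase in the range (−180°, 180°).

At ω = 39 rad/s:
pole (1 + j39·0.01) = 1 + j0.39 → |·| ≈ 1.0734, ∠ ≈ 21.31°
|G| = 5 · 1 / (1.0734) ≈ 4.6581
Gain = 20 log₁₀(4.6581) ≈ 13.36 dB
∠G = (0°) − (21.31°) = -21.31°

13.4 dB, -21.3°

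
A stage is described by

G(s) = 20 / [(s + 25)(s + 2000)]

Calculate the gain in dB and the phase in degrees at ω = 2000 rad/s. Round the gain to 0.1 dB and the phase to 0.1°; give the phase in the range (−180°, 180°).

At s = jω = j2000:
pole (s+25): 25 + j2000 → |·| = √(25²+2000²) = √4000625 ≈ 2000.2, ∠ = arctan(2000/25) ≈ 89.28°
pole (s+2000): 2000 + j2000 → |·| = √(2000²+2000²) = √8000000 ≈ 2828.4, ∠ = arctan(2000/2000) ≈ 45.00°
|G| = 20 / 5.6574e+06 ≈ 3.5352e-06
Gain = 20 log₁₀(3.5352e-06) ≈ -109.03 dB
∠G = 0.00° − 134.28° = -134.28°

-109.0 dB, -134.3°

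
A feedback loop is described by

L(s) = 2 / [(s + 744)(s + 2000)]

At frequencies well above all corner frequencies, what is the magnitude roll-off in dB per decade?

-40 dB/decade

Each pole contributes −20 dB/decade at high frequency; each zero contributes +20 dB/decade.
Net: 0 zero(s) − 2 pole(s) → -40 dB/decade.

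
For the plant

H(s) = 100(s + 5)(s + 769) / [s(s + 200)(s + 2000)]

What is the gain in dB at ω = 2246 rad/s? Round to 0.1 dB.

-29.1 dB

At s = jω = j2246:
zero (s+5): 5 + j2246 → |·| = √(5²+2246²) = √5044541 ≈ 2246, ∠ = arctan(2246/5) ≈ 89.87°
zero (s+769): 769 + j2246 → |·| = √(769²+2246²) = √5635877 ≈ 2374, ∠ = arctan(2246/769) ≈ 71.10°
pole (s+200): 200 + j2246 → |·| = √(200²+2246²) = √5084516 ≈ 2254.9, ∠ = arctan(2246/200) ≈ 84.91°
pole (s+2000): 2000 + j2246 → |·| = √(2000²+2246²) = √9044516 ≈ 3007.4, ∠ = arctan(2246/2000) ≈ 48.32°
pole at origin: |s| = 2246, ∠ = 90.00° (in denominator)
|H| = 100 · 5.332e+06 / 1.5231e+10 ≈ 0.035008
Gain = 20 log₁₀(0.035008) ≈ -29.12 dB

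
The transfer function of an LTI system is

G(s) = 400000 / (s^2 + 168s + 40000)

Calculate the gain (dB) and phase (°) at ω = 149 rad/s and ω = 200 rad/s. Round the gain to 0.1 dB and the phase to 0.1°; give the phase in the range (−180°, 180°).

At s = jω = j149:
quadratic: (j149)² + 168·j149 + 40000 = 17799 + j25032 → |·| ≈ 30715, ∠ ≈ 54.59°
|G| = 400000 / 30715 ≈ 13.023
Gain = 20 log₁₀(13.023) ≈ 22.29 dB
∠G = 0.00° − 54.59° = -54.59°

At s = jω = j200:
quadratic: (j200)² + 168·j200 + 40000 = 0 + j33600 → |·| ≈ 33600, ∠ ≈ 90.00°
|G| = 400000 / 33600 ≈ 11.905
Gain = 20 log₁₀(11.905) ≈ 21.51 dB
∠G = 0.00° − 90.00° = -90.00°

ω = 149: 22.3 dB, -54.6°; ω = 200: 21.5 dB, -90.0°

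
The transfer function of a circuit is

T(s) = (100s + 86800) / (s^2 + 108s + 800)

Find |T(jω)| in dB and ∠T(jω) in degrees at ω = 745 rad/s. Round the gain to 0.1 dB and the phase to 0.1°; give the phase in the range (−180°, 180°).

-13.8 dB, -131.1°

Substitute s = j745:
Numerator: 100(j745) + 86800 = 86800 + j74500
Denominator: (j745)^2 + 108(j745) + 800 = -554225 + j80460
|N| = √(86800² + 74500²) ≈ 1.1439e+05, ∠N ≈ 40.64°
|D| = √(554225² + 80460²) ≈ 5.6003e+05, ∠D ≈ 171.74°
|T| = 1.1439e+05 / 5.6003e+05 ≈ 0.20426
Gain = 20 log₁₀(0.20426) ≈ -13.80 dB
∠T = 40.64° − 171.74° = -131.10°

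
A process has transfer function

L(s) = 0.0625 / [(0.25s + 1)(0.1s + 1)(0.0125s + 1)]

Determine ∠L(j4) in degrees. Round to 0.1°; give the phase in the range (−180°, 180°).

At ω = 4 rad/s:
pole (1 + j4·0.25) = 1 + j1 → |·| ≈ 1.4142, ∠ ≈ 45.00°
pole (1 + j4·0.1) = 1 + j0.4 → |·| ≈ 1.077, ∠ ≈ 21.80°
pole (1 + j4·0.0125) = 1 + j0.05 → |·| ≈ 1.0012, ∠ ≈ 2.86°
∠L = (0°) − (45.00° + 21.80° + 2.86°) = -69.66°

-69.7°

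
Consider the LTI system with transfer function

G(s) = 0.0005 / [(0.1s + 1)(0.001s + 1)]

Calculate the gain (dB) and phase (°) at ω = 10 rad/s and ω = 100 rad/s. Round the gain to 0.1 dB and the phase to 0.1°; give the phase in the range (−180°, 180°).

ω = 10: -69.0 dB, -45.6°; ω = 100: -86.1 dB, -90.0°

At ω = 10 rad/s:
pole (1 + j10·0.1) = 1 + j1 → |·| ≈ 1.4142, ∠ ≈ 45.00°
pole (1 + j10·0.001) = 1 + j0.01 → |·| ≈ 1, ∠ ≈ 0.57°
|G| = 0.0005 · 1 / (1.4142 · 1) ≈ 0.00035356
Gain = 20 log₁₀(0.00035356) ≈ -69.03 dB
∠G = (0°) − (45.00° + 0.57°) = -45.57°

At ω = 100 rad/s:
pole (1 + j100·0.1) = 1 + j10 → |·| ≈ 10.05, ∠ ≈ 84.29°
pole (1 + j100·0.001) = 1 + j0.1 → |·| ≈ 1.005, ∠ ≈ 5.71°
|G| = 0.0005 · 1 / (10.05 · 1.005) ≈ 4.9504e-05
Gain = 20 log₁₀(4.9504e-05) ≈ -86.11 dB
∠G = (0°) − (84.29° + 5.71°) = -90.00°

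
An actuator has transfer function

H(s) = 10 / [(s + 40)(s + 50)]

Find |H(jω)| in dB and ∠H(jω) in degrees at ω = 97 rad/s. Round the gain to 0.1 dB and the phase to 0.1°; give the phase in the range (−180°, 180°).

-61.2 dB, -130.3°

At s = jω = j97:
pole (s+40): 40 + j97 → |·| = √(40²+97²) = √11009 ≈ 104.92, ∠ = arctan(97/40) ≈ 67.59°
pole (s+50): 50 + j97 → |·| = √(50²+97²) = √11909 ≈ 109.13, ∠ = arctan(97/50) ≈ 62.73°
|H| = 10 / 11450 ≈ 0.00087336
Gain = 20 log₁₀(0.00087336) ≈ -61.18 dB
∠H = 0.00° − 130.32° = -130.32°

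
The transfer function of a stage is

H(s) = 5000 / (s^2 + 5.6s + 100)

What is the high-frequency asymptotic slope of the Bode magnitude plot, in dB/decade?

-40 dB/decade

Each pole contributes −20 dB/decade at high frequency; each zero contributes +20 dB/decade.
Net: 0 zero(s) − 2 pole(s) → -40 dB/decade.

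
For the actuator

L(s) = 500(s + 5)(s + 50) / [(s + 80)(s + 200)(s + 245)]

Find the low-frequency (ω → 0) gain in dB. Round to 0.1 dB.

-29.9 dB

L(0) = 500·5·50 / (80·200·245) ≈ 0.031888
20 log₁₀(0.031888) ≈ -29.93 dB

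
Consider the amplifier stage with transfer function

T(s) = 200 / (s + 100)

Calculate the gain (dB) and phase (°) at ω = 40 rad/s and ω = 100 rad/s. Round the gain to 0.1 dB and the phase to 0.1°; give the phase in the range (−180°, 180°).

ω = 40: 5.4 dB, -21.8°; ω = 100: 3.0 dB, -45.0°

Substitute s = j40:
Numerator: 200 = 200 + j0
Denominator: (j40) + 100 = 100 + j40
|N| = √(200² + 0²) ≈ 200, ∠N ≈ 0.00°
|D| = √(100² + 40²) ≈ 107.7, ∠D ≈ 21.80°
|T| = 200 / 107.7 ≈ 1.857
Gain = 20 log₁₀(1.857) ≈ 5.38 dB
∠T = 0.00° − 21.80° = -21.80°

Substitute s = j100:
Numerator: 200 = 200 + j0
Denominator: (j100) + 100 = 100 + j100
|N| = √(200² + 0²) ≈ 200, ∠N ≈ 0.00°
|D| = √(100² + 100²) ≈ 141.42, ∠D ≈ 45.00°
|T| = 200 / 141.42 ≈ 1.4142
Gain = 20 log₁₀(1.4142) ≈ 3.01 dB
∠T = 0.00° − 45.00° = -45.00°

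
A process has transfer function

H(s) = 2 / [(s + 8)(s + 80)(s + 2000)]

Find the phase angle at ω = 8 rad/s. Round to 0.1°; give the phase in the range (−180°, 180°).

-50.9°

At s = jω = j8:
pole (s+8): 8 + j8 → |·| = √(8²+8²) = √128 ≈ 11.314, ∠ = arctan(8/8) ≈ 45.00°
pole (s+80): 80 + j8 → |·| = √(80²+8²) = √6464 ≈ 80.399, ∠ = arctan(8/80) ≈ 5.71°
pole (s+2000): 2000 + j8 → |·| = √(2000²+8²) = √4000064 ≈ 2000, ∠ = arctan(8/2000) ≈ 0.23°
∠H = 0.00° − 50.94° = -50.94°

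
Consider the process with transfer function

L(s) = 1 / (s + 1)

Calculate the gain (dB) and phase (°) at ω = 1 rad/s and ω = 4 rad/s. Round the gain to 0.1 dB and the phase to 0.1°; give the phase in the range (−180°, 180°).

Substitute s = j1:
Numerator: 1 = 1 + j0
Denominator: (j1) + 1 = 1 + j1
|N| = √(1² + 0²) ≈ 1, ∠N ≈ 0.00°
|D| = √(1² + 1²) ≈ 1.4142, ∠D ≈ 45.00°
|L| = 1 / 1.4142 ≈ 0.70711
Gain = 20 log₁₀(0.70711) ≈ -3.01 dB
∠L = 0.00° − 45.00° = -45.00°

Substitute s = j4:
Numerator: 1 = 1 + j0
Denominator: (j4) + 1 = 1 + j4
|N| = √(1² + 0²) ≈ 1, ∠N ≈ 0.00°
|D| = √(1² + 4²) ≈ 4.1231, ∠D ≈ 75.96°
|L| = 1 / 4.1231 ≈ 0.24254
Gain = 20 log₁₀(0.24254) ≈ -12.30 dB
∠L = 0.00° − 75.96° = -75.96°

ω = 1: -3.0 dB, -45.0°; ω = 4: -12.3 dB, -76.0°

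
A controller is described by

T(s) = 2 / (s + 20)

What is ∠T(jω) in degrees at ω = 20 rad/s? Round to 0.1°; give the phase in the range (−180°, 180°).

At s = jω = j20:
pole (s+20): 20 + j20 → |·| = √(20²+20²) = √800 ≈ 28.284, ∠ = arctan(20/20) ≈ 45.00°
∠T = 0.00° − 45.00° = -45.00°

-45.0°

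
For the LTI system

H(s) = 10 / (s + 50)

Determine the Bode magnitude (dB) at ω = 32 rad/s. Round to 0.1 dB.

At s = jω = j32:
pole (s+50): 50 + j32 → |·| = √(50²+32²) = √3524 ≈ 59.363, ∠ = arctan(32/50) ≈ 32.62°
|H| = 10 / 59.363 ≈ 0.16846
Gain = 20 log₁₀(0.16846) ≈ -15.47 dB

-15.5 dB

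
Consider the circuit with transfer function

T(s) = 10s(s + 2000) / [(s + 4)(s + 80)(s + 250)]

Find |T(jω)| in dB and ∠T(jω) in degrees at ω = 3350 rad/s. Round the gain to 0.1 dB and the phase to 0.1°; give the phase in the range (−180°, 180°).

-49.2 dB, -115.1°

At s = jω = j3350:
zero (s+2000): 2000 + j3350 → |·| = √(2000²+3350²) = √15222500 ≈ 3901.6, ∠ = arctan(3350/2000) ≈ 59.16°
zero at origin: s = j3350 → |·| = 3350, ∠ = 90.00°
pole (s+4): 4 + j3350 → |·| = √(4²+3350²) = √11222516 ≈ 3350, ∠ = arctan(3350/4) ≈ 89.93°
pole (s+80): 80 + j3350 → |·| = √(80²+3350²) = √11228900 ≈ 3351, ∠ = arctan(3350/80) ≈ 88.63°
pole (s+250): 250 + j3350 → |·| = √(250²+3350²) = √11285000 ≈ 3359.3, ∠ = arctan(3350/250) ≈ 85.73°
|T| = 10 · 1.307e+07 / 3.7711e+10 ≈ 0.0034658
Gain = 20 log₁₀(0.0034658) ≈ -49.20 dB
∠T = 149.16° − 264.29° = -115.13°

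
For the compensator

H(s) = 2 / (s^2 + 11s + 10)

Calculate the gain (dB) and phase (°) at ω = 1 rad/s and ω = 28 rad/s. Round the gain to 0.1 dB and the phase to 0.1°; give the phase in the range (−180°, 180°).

Substitute s = j1:
Numerator: 2 = 2 + j0
Denominator: (j1)^2 + 11(j1) + 10 = 9 + j11
|N| = √(2² + 0²) ≈ 2, ∠N ≈ 0.00°
|D| = √(9² + 11²) ≈ 14.213, ∠D ≈ 50.71°
|H| = 2 / 14.213 ≈ 0.14072
Gain = 20 log₁₀(0.14072) ≈ -17.03 dB
∠H = 0.00° − 50.71° = -50.71°

Substitute s = j28:
Numerator: 2 = 2 + j0
Denominator: (j28)^2 + 11(j28) + 10 = -774 + j308
|N| = √(2² + 0²) ≈ 2, ∠N ≈ 0.00°
|D| = √(774² + 308²) ≈ 833.03, ∠D ≈ 158.30°
|H| = 2 / 833.03 ≈ 0.0024009
Gain = 20 log₁₀(0.0024009) ≈ -52.39 dB
∠H = 0.00° − 158.30° = -158.30°

ω = 1: -17.0 dB, -50.7°; ω = 28: -52.4 dB, -158.3°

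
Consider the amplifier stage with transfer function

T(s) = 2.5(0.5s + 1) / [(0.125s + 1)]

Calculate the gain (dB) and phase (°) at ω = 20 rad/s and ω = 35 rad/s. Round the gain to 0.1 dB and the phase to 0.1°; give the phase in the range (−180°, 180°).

ω = 20: 19.4 dB, 16.1°; ω = 35: 19.8 dB, 9.6°

At ω = 20 rad/s:
zero (1 + j20·0.5) = 1 + j10 → |·| ≈ 10.05, ∠ ≈ 84.29°
pole (1 + j20·0.125) = 1 + j2.5 → |·| ≈ 2.6926, ∠ ≈ 68.20°
|T| = 2.5 · 10.05 / (2.6926) ≈ 9.3311
Gain = 20 log₁₀(9.3311) ≈ 19.40 dB
∠T = (84.29°) − (68.20°) = 16.09°

At ω = 35 rad/s:
zero (1 + j35·0.5) = 1 + j17.5 → |·| ≈ 17.529, ∠ ≈ 86.73°
pole (1 + j35·0.125) = 1 + j4.375 → |·| ≈ 4.4878, ∠ ≈ 77.12°
|T| = 2.5 · 17.529 / (4.4878) ≈ 9.7648
Gain = 20 log₁₀(9.7648) ≈ 19.79 dB
∠T = (86.73°) − (77.12°) = 9.61°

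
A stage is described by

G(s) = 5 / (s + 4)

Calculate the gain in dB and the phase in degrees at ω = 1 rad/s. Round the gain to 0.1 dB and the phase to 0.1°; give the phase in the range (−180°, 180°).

At s = jω = j1:
pole (s+4): 4 + j1 → |·| = √(4²+1²) = √17 ≈ 4.1231, ∠ = arctan(1/4) ≈ 14.04°
|G| = 5 / 4.1231 ≈ 1.2127
Gain = 20 log₁₀(1.2127) ≈ 1.68 dB
∠G = 0.00° − 14.04° = -14.04°

1.7 dB, -14.0°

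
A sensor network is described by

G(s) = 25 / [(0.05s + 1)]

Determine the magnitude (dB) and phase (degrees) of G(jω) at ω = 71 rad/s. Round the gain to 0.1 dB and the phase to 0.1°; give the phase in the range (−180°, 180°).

At ω = 71 rad/s:
pole (1 + j71·0.05) = 1 + j3.55 → |·| ≈ 3.6882, ∠ ≈ 74.27°
|G| = 25 · 1 / (3.6882) ≈ 6.7784
Gain = 20 log₁₀(6.7784) ≈ 16.62 dB
∠G = (0°) − (74.27°) = -74.27°

16.6 dB, -74.3°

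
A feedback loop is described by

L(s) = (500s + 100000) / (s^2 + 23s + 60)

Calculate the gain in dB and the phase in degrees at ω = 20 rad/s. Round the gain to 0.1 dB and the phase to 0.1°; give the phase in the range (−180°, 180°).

Substitute s = j20:
Numerator: 500(j20) + 100000 = 100000 + j10000
Denominator: (j20)^2 + 23(j20) + 60 = -340 + j460
|N| = √(100000² + 10000²) ≈ 1.005e+05, ∠N ≈ 5.71°
|D| = √(340² + 460²) ≈ 572.01, ∠D ≈ 126.47°
|L| = 1.005e+05 / 572.01 ≈ 175.7
Gain = 20 log₁₀(175.7) ≈ 44.90 dB
∠L = 5.71° − 126.47° = -120.76°

44.9 dB, -120.8°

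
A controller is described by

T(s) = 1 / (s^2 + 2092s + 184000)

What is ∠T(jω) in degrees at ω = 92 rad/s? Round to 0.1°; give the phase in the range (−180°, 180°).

Substitute s = j92:
Numerator: 1 = 1 + j0
Denominator: (j92)^2 + 2092(j92) + 184000 = 175536 + j192464
|N| = √(1² + 0²) ≈ 1, ∠N ≈ 0.00°
|D| = √(175536² + 192464²) ≈ 2.6049e+05, ∠D ≈ 47.63°
∠T = 0.00° − 47.63° = -47.63°

-47.6°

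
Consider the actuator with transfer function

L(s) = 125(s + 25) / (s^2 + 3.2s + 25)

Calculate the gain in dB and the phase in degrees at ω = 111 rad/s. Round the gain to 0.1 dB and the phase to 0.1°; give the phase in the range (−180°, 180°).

At s = jω = j111:
zero (s+25): 25 + j111 → |·| = √(25²+111²) = √12946 ≈ 113.78, ∠ = arctan(111/25) ≈ 77.31°
quadratic: (j111)² + 3.2·j111 + 25 = -12296 + j355.2 → |·| ≈ 12301, ∠ ≈ 178.35°
|L| = 125 · 113.78 / 12301 ≈ 1.1562
Gain = 20 log₁₀(1.1562) ≈ 1.26 dB
∠L = 77.31° − 178.35° = -101.04°

1.3 dB, -101.0°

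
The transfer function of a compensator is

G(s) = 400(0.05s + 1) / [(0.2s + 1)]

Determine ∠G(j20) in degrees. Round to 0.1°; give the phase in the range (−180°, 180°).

At ω = 20 rad/s:
zero (1 + j20·0.05) = 1 + j1 → |·| ≈ 1.4142, ∠ ≈ 45.00°
pole (1 + j20·0.2) = 1 + j4 → |·| ≈ 4.1231, ∠ ≈ 75.96°
∠G = (45.00°) − (75.96°) = -30.96°

-31.0°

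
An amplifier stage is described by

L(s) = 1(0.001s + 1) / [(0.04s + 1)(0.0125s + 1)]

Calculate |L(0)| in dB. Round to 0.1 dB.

0.0 dB

L(0) = 1 · 1 / 1 = 1
20 log₁₀(1) ≈ 0.00 dB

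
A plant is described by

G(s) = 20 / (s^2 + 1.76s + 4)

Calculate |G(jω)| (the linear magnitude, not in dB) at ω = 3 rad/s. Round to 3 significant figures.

At s = jω = j3:
quadratic: (j3)² + 1.76·j3 + 4 = -5 + j5.28 → |·| ≈ 7.2718, ∠ ≈ 133.44°
|G| = 20 / 7.2718 ≈ 2.7504

2.75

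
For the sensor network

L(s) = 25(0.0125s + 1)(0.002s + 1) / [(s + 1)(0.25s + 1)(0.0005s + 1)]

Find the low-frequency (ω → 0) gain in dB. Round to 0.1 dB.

28.0 dB

L(0) = 25 · 1 / 1 = 25
20 log₁₀(25) ≈ 27.96 dB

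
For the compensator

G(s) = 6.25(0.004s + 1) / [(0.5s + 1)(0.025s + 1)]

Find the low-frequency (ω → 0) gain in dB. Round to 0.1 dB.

15.9 dB

G(0) = 6.25 · 1 / 1 = 6.25
20 log₁₀(6.25) ≈ 15.92 dB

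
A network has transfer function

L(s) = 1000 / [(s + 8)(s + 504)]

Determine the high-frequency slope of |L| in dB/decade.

Each pole contributes −20 dB/decade at high frequency; each zero contributes +20 dB/decade.
Net: 0 zero(s) − 2 pole(s) → -40 dB/decade.

-40 dB/decade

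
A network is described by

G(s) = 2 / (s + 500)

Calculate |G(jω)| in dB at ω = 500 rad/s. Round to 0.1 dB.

Substitute s = j500:
Numerator: 2 = 2 + j0
Denominator: (j500) + 500 = 500 + j500
|N| = √(2² + 0²) ≈ 2, ∠N ≈ 0.00°
|D| = √(500² + 500²) ≈ 707.11, ∠D ≈ 45.00°
|G| = 2 / 707.11 ≈ 0.0028284
Gain = 20 log₁₀(0.0028284) ≈ -50.97 dB

-51.0 dB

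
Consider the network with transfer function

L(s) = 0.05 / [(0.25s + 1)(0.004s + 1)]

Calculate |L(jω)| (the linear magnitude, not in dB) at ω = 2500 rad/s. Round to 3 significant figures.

7.96e-06

At ω = 2500 rad/s:
pole (1 + j2500·0.25) = 1 + j625 → |·| ≈ 625, ∠ ≈ 89.91°
pole (1 + j2500·0.004) = 1 + j10 → |·| ≈ 10.05, ∠ ≈ 84.29°
|L| = 0.05 · 1 / (625 · 10.05) ≈ 7.9602e-06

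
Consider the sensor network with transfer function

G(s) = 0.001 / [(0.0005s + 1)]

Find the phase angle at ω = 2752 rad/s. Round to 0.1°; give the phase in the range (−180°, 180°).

-54.0°

At ω = 2752 rad/s:
pole (1 + j2752·0.0005) = 1 + j1.376 → |·| ≈ 1.701, ∠ ≈ 53.99°
∠G = (0°) − (53.99°) = -53.99°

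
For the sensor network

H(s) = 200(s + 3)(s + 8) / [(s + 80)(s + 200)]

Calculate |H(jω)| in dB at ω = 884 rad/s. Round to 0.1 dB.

At s = jω = j884:
zero (s+3): 3 + j884 → |·| = √(3²+884²) = √781465 ≈ 884.01, ∠ = arctan(884/3) ≈ 89.81°
zero (s+8): 8 + j884 → |·| = √(8²+884²) = √781520 ≈ 884.04, ∠ = arctan(884/8) ≈ 89.48°
pole (s+80): 80 + j884 → |·| = √(80²+884²) = √787856 ≈ 887.61, ∠ = arctan(884/80) ≈ 84.83°
pole (s+200): 200 + j884 → |·| = √(200²+884²) = √821456 ≈ 906.34, ∠ = arctan(884/200) ≈ 77.25°
|H| = 200 · 7.815e+05 / 8.0448e+05 ≈ 194.29
Gain = 20 log₁₀(194.29) ≈ 45.77 dB

45.8 dB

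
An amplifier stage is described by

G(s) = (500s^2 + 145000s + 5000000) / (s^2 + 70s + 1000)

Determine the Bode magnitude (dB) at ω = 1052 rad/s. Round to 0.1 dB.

Substitute s = j1052:
Numerator: 500(j1052)^2 + 145000(j1052) + 5000000 = -548352000 + j152540000
Denominator: (j1052)^2 + 70(j1052) + 1000 = -1105704 + j73640
|N| = √(548352000² + 152540000²) ≈ 5.6917e+08, ∠N ≈ 164.45°
|D| = √(1105704² + 73640²) ≈ 1.1082e+06, ∠D ≈ 176.19°
|G| = 5.6917e+08 / 1.1082e+06 ≈ 513.6
Gain = 20 log₁₀(513.6) ≈ 54.21 dB

54.2 dB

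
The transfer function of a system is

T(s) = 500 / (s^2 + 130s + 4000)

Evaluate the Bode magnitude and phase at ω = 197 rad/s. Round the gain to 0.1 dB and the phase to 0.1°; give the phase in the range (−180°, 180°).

Substitute s = j197:
Numerator: 500 = 500 + j0
Denominator: (j197)^2 + 130(j197) + 4000 = -34809 + j25610
|N| = √(500² + 0²) ≈ 500, ∠N ≈ 0.00°
|D| = √(34809² + 25610²) ≈ 43215, ∠D ≈ 143.66°
|T| = 500 / 43215 ≈ 0.01157
Gain = 20 log₁₀(0.01157) ≈ -38.73 dB
∠T = 0.00° − 143.66° = -143.66°

-38.7 dB, -143.7°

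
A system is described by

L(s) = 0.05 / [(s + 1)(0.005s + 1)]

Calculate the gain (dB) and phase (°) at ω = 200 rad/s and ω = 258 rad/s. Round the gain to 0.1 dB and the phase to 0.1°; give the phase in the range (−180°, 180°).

At ω = 200 rad/s:
pole (1 + j200·1) = 1 + j200 → |·| ≈ 200, ∠ ≈ 89.71°
pole (1 + j200·0.005) = 1 + j1 → |·| ≈ 1.4142, ∠ ≈ 45.00°
|L| = 0.05 · 1 / (200 · 1.4142) ≈ 0.00017678
Gain = 20 log₁₀(0.00017678) ≈ -75.05 dB
∠L = (0°) − (89.71° + 45.00°) = -134.71°

At ω = 258 rad/s:
pole (1 + j258·1) = 1 + j258 → |·| ≈ 258, ∠ ≈ 89.78°
pole (1 + j258·0.005) = 1 + j1.29 → |·| ≈ 1.6322, ∠ ≈ 52.22°
|L| = 0.05 · 1 / (258 · 1.6322) ≈ 0.00011873
Gain = 20 log₁₀(0.00011873) ≈ -78.51 dB
∠L = (0°) − (89.78° + 52.22°) = -142.00°

ω = 200: -75.1 dB, -134.7°; ω = 258: -78.5 dB, -142.0°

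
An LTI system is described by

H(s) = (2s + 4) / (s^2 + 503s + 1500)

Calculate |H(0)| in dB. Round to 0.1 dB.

-51.5 dB

H(0) = 4 / 1500 ≈ 0.0026667
20 log₁₀(0.0026667) ≈ -51.48 dB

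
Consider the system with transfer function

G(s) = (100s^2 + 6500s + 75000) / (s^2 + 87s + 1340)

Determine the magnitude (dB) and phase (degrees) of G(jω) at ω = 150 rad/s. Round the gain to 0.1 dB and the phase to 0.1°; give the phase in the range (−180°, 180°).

Substitute s = j150:
Numerator: 100(j150)^2 + 6500(j150) + 75000 = -2175000 + j975000
Denominator: (j150)^2 + 87(j150) + 1340 = -21160 + j13050
|N| = √(2175000² + 975000²) ≈ 2.3835e+06, ∠N ≈ 155.85°
|D| = √(21160² + 13050²) ≈ 24861, ∠D ≈ 148.34°
|G| = 2.3835e+06 / 24861 ≈ 95.873
Gain = 20 log₁₀(95.873) ≈ 39.63 dB
∠G = 155.85° − 148.34° = 7.51°

39.6 dB, 7.5°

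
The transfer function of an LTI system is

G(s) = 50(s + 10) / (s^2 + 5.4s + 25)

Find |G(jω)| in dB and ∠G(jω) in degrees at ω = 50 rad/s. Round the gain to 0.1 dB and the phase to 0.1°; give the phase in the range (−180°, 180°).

At s = jω = j50:
zero (s+10): 10 + j50 → |·| = √(10²+50²) = √2600 ≈ 50.99, ∠ = arctan(50/10) ≈ 78.69°
quadratic: (j50)² + 5.4·j50 + 25 = -2475 + j270 → |·| ≈ 2489.7, ∠ ≈ 173.77°
|G| = 50 · 50.99 / 2489.7 ≈ 1.024
Gain = 20 log₁₀(1.024) ≈ 0.21 dB
∠G = 78.69° − 173.77° = -95.08°

0.2 dB, -95.1°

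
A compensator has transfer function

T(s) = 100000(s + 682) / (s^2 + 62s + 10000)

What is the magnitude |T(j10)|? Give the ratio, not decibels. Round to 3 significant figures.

At s = jω = j10:
zero (s+682): 682 + j10 → |·| = √(682²+10²) = √465224 ≈ 682.07, ∠ = arctan(10/682) ≈ 0.84°
quadratic: (j10)² + 62·j10 + 10000 = 9900 + j620 → |·| ≈ 9919.4, ∠ ≈ 3.58°
|T| = 100000 · 682.07 / 9919.4 ≈ 6876.1

6.88e+03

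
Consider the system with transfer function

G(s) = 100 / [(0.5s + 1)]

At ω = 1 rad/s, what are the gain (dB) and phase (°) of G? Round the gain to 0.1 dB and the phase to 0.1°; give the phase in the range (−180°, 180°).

39.0 dB, -26.6°

At ω = 1 rad/s:
pole (1 + j1·0.5) = 1 + j0.5 → |·| ≈ 1.118, ∠ ≈ 26.57°
|G| = 100 · 1 / (1.118) ≈ 89.445
Gain = 20 log₁₀(89.445) ≈ 39.03 dB
∠G = (0°) − (26.57°) = -26.57°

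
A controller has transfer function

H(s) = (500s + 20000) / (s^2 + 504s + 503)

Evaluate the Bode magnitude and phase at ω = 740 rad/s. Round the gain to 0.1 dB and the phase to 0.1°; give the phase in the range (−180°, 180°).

Substitute s = j740:
Numerator: 500(j740) + 20000 = 20000 + j370000
Denominator: (j740)^2 + 504(j740) + 503 = -547097 + j372960
|N| = √(20000² + 370000²) ≈ 3.7054e+05, ∠N ≈ 86.91°
|D| = √(547097² + 372960²) ≈ 6.6213e+05, ∠D ≈ 145.72°
|H| = 3.7054e+05 / 6.6213e+05 ≈ 0.55962
Gain = 20 log₁₀(0.55962) ≈ -5.04 dB
∠H = 86.91° − 145.72° = -58.81°

-5.0 dB, -58.8°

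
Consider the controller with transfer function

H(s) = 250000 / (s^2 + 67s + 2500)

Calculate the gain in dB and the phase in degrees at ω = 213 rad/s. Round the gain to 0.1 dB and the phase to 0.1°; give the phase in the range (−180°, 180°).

14.9 dB, -161.6°

At s = jω = j213:
quadratic: (j213)² + 67·j213 + 2500 = -42869 + j14271 → |·| ≈ 45182, ∠ ≈ 161.59°
|H| = 250000 / 45182 ≈ 5.5332
Gain = 20 log₁₀(5.5332) ≈ 14.86 dB
∠H = 0.00° − 161.59° = -161.59°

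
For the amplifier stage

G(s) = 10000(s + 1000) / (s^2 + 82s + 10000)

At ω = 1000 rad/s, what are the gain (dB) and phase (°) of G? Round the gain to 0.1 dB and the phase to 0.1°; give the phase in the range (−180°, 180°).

23.1 dB, -130.3°

At s = jω = j1000:
zero (s+1000): 1000 + j1000 → |·| = √(1000²+1000²) = √2000000 ≈ 1414.2, ∠ = arctan(1000/1000) ≈ 45.00°
quadratic: (j1000)² + 82·j1000 + 10000 = -990000 + j82000 → |·| ≈ 9.9339e+05, ∠ ≈ 175.27°
|G| = 10000 · 1414.2 / 9.9339e+05 ≈ 14.236
Gain = 20 log₁₀(14.236) ≈ 23.07 dB
∠G = 45.00° − 175.27° = -130.27°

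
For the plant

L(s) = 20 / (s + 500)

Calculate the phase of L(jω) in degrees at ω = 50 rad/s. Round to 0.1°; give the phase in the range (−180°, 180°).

-5.7°

Substitute s = j50:
Numerator: 20 = 20 + j0
Denominator: (j50) + 500 = 500 + j50
|N| = √(20² + 0²) ≈ 20, ∠N ≈ 0.00°
|D| = √(500² + 50²) ≈ 502.49, ∠D ≈ 5.71°
∠L = 0.00° − 5.71° = -5.71°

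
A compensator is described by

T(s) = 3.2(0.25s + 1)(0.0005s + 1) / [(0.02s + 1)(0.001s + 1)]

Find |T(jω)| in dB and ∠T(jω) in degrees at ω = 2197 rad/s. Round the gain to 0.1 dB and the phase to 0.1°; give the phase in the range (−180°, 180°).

27.8 dB, -16.6°

At ω = 2197 rad/s:
zero (1 + j2197·0.25) = 1 + j549.25 → |·| ≈ 549.25, ∠ ≈ 89.90°
zero (1 + j2197·0.0005) = 1 + j1.0985 → |·| ≈ 1.4855, ∠ ≈ 47.69°
pole (1 + j2197·0.02) = 1 + j43.94 → |·| ≈ 43.951, ∠ ≈ 88.70°
pole (1 + j2197·0.001) = 1 + j2.197 → |·| ≈ 2.4139, ∠ ≈ 65.53°
|T| = 3.2 · 549.25 · 1.4855 / (43.951 · 2.4139) ≈ 24.61
Gain = 20 log₁₀(24.61) ≈ 27.82 dB
∠T = (89.90° + 47.69°) − (88.70° + 65.53°) = -16.64°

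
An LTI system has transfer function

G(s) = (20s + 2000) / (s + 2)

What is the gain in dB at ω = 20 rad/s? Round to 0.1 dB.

Substitute s = j20:
Numerator: 20(j20) + 2000 = 2000 + j400
Denominator: (j20) + 2 = 2 + j20
|N| = √(2000² + 400²) ≈ 2039.6, ∠N ≈ 11.31°
|D| = √(2² + 20²) ≈ 20.1, ∠D ≈ 84.29°
|G| = 2039.6 / 20.1 ≈ 101.47
Gain = 20 log₁₀(101.47) ≈ 40.13 dB

40.1 dB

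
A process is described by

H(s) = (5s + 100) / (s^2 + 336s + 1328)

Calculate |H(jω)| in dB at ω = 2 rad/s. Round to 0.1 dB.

-23.4 dB

Substitute s = j2:
Numerator: 5(j2) + 100 = 100 + j10
Denominator: (j2)^2 + 336(j2) + 1328 = 1324 + j672
|N| = √(100² + 10²) ≈ 100.5, ∠N ≈ 5.71°
|D| = √(1324² + 672²) ≈ 1484.8, ∠D ≈ 26.91°
|H| = 100.5 / 1484.8 ≈ 0.067686
Gain = 20 log₁₀(0.067686) ≈ -23.39 dB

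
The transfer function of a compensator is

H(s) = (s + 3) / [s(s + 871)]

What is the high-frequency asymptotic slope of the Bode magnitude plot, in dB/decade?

Each pole contributes −20 dB/decade at high frequency; each zero contributes +20 dB/decade.
Net: 1 zero(s) − 2 pole(s) → -20 dB/decade.

-20 dB/decade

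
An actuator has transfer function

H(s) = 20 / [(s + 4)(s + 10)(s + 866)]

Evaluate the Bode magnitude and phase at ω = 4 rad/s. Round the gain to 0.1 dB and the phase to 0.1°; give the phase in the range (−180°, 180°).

-68.4 dB, -67.1°

At s = jω = j4:
pole (s+4): 4 + j4 → |·| = √(4²+4²) = √32 ≈ 5.6569, ∠ = arctan(4/4) ≈ 45.00°
pole (s+10): 10 + j4 → |·| = √(10²+4²) = √116 ≈ 10.77, ∠ = arctan(4/10) ≈ 21.80°
pole (s+866): 866 + j4 → |·| = √(866²+4²) = √749972 ≈ 866.01, ∠ = arctan(4/866) ≈ 0.26°
|H| = 20 / 52761 ≈ 0.00037907
Gain = 20 log₁₀(0.00037907) ≈ -68.43 dB
∠H = 0.00° − 67.06° = -67.06°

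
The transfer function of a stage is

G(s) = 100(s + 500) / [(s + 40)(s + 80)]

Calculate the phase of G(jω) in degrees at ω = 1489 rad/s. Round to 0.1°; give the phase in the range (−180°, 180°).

-103.9°

At s = jω = j1489:
zero (s+500): 500 + j1489 → |·| = √(500²+1489²) = √2467121 ≈ 1570.7, ∠ = arctan(1489/500) ≈ 71.44°
pole (s+40): 40 + j1489 → |·| = √(40²+1489²) = √2218721 ≈ 1489.5, ∠ = arctan(1489/40) ≈ 88.46°
pole (s+80): 80 + j1489 → |·| = √(80²+1489²) = √2223521 ≈ 1491.1, ∠ = arctan(1489/80) ≈ 86.92°
∠G = 71.44° − 175.38° = -103.94°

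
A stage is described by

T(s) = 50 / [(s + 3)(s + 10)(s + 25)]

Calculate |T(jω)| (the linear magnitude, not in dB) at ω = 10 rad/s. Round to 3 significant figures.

At s = jω = j10:
pole (s+3): 3 + j10 → |·| = √(3²+10²) = √109 ≈ 10.44, ∠ = arctan(10/3) ≈ 73.30°
pole (s+10): 10 + j10 → |·| = √(10²+10²) = √200 ≈ 14.142, ∠ = arctan(10/10) ≈ 45.00°
pole (s+25): 25 + j10 → |·| = √(25²+10²) = √725 ≈ 26.926, ∠ = arctan(10/25) ≈ 21.80°
|T| = 50 / 3975.4 ≈ 0.012577

0.0126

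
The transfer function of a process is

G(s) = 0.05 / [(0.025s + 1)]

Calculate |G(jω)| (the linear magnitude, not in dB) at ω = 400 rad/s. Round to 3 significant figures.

At ω = 400 rad/s:
pole (1 + j400·0.025) = 1 + j10 → |·| ≈ 10.05, ∠ ≈ 84.29°
|G| = 0.05 · 1 / (10.05) ≈ 0.0049751

0.00498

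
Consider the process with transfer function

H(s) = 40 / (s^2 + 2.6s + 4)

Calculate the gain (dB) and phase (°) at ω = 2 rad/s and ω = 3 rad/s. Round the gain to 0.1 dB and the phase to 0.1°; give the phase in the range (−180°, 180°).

ω = 2: 17.7 dB, -90.0°; ω = 3: 12.7 dB, -122.7°

At s = jω = j2:
quadratic: (j2)² + 2.6·j2 + 4 = 0 + j5.2 → |·| ≈ 5.2, ∠ ≈ 90.00°
|H| = 40 / 5.2 ≈ 7.6923
Gain = 20 log₁₀(7.6923) ≈ 17.72 dB
∠H = 0.00° − 90.00° = -90.00°

At s = jω = j3:
quadratic: (j3)² + 2.6·j3 + 4 = -5 + j7.8 → |·| ≈ 9.265, ∠ ≈ 122.66°
|H| = 40 / 9.265 ≈ 4.3173
Gain = 20 log₁₀(4.3173) ≈ 12.70 dB
∠H = 0.00° − 122.66° = -122.66°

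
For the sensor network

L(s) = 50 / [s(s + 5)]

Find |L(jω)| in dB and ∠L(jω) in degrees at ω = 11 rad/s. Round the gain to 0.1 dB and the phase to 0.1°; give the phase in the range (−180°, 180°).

-8.5 dB, -155.6°

At s = jω = j11:
pole (s+5): 5 + j11 → |·| = √(5²+11²) = √146 ≈ 12.083, ∠ = arctan(11/5) ≈ 65.56°
pole at origin: |s| = 11, ∠ = 90.00° (in denominator)
|L| = 50 / 132.91 ≈ 0.37619
Gain = 20 log₁₀(0.37619) ≈ -8.49 dB
∠L = 0.00° − 155.56° = -155.56°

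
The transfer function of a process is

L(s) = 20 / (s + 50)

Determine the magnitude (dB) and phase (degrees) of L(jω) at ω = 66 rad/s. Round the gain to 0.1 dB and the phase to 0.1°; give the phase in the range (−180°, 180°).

Substitute s = j66:
Numerator: 20 = 20 + j0
Denominator: (j66) + 50 = 50 + j66
|N| = √(20² + 0²) ≈ 20, ∠N ≈ 0.00°
|D| = √(50² + 66²) ≈ 82.801, ∠D ≈ 52.85°
|L| = 20 / 82.801 ≈ 0.24154
Gain = 20 log₁₀(0.24154) ≈ -12.34 dB
∠L = 0.00° − 52.85° = -52.85°

-12.3 dB, -52.9°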